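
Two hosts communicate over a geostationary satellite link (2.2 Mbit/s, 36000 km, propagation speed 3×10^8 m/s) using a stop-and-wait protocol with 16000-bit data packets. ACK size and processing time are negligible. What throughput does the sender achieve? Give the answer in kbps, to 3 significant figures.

64.7 kbps

t_tx = L/R = 16000/2200000 = 0.00727273 s.
t_prop = 36000000/300000000 = 0.12 s; RTT = 0.24 s.
Cycle = t_tx + RTT = 0.247273 s.
Throughput = L / cycle = 16000 / 0.247273 = 64.7 kbps.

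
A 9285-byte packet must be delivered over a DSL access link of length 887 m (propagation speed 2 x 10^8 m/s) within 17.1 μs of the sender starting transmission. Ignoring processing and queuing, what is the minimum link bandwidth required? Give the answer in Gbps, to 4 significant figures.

L = 74280 bits.
Propagation delay = 887 / 200000000 = 4.435 μs.
Transmission budget = 17.1 − 4.435 = 12.665 μs.
R ≥ L / t_tx = 74280 bits / 1.2665e-05 s = 5.865 Gbps.

5.865 Gbps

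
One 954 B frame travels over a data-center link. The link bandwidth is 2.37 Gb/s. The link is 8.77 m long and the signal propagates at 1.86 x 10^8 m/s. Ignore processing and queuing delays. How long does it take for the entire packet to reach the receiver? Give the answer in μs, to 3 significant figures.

3.27 μs

L = 954 × 8 = 7632 bits.
Transmission delay = L/R = 7632 / 2370000000 = 3.22025 μs.
Propagation delay = d/s = 8.77 m / 186000000 m/s = 0.0471505 μs.
Total = 3.27 μs.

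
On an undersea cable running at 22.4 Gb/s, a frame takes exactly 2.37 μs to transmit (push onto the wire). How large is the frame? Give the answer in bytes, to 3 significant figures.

L = R × t_tx = 22400000000 b/s × 2.37e-06 s = 53088 bits.
In bytes: 53088 / 8 = 6640 bytes.

6640 bytes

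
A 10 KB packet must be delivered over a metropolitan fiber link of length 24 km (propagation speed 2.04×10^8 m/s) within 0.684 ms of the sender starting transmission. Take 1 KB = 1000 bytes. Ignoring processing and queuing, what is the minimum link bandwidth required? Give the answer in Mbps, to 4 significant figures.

L = 80000 bits.
Propagation delay = 24000 / 204000000 = 0.117647 ms.
Transmission budget = 0.684 − 0.117647 = 0.566353 ms.
R ≥ L / t_tx = 80000 bits / 0.000566353 s = 141.3 Mbps.

141.3 Mbps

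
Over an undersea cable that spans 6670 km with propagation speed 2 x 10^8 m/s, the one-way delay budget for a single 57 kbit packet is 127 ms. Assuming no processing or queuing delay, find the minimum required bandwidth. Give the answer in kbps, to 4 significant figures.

Propagation delay = 6670000 / 200000000 = 33.35 ms.
Transmission budget = 127 − 33.35 = 93.65 ms.
R ≥ L / t_tx = 57000 bits / 0.09365 s = 608.6 kbps.

608.6 kbps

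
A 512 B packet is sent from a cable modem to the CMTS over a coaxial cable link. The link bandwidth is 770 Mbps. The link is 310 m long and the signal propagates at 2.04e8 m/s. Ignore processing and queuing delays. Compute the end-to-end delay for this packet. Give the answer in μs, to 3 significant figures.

6.84 μs

L = 512 × 8 = 4096 bits.
Transmission delay = L/R = 4096 / 770000000 = 5.31948 μs.
Propagation delay = d/s = 310 m / 204000000 m/s = 1.51961 μs.
Total = 6.84 μs.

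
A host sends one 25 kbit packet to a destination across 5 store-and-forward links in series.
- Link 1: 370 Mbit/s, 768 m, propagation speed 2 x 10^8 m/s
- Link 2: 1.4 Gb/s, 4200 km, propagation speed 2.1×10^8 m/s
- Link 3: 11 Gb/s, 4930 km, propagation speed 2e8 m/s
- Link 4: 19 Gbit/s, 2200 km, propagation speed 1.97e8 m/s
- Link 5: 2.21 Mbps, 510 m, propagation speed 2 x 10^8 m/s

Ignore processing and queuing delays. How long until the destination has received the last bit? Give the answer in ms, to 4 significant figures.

67.23 ms

L = 25000 bits.
Transmission delays (L/R per hop): 0.0675676, 0.0178571, 0.00227273, 0.00131579, 11.3122 ms; sum = 11.4012 ms.
Propagation delays (d/s per hop): 0.00384, 20, 24.65, 11.1675, 0.00255 ms; sum = 55.8239 ms.
End-to-end = 67.23 ms.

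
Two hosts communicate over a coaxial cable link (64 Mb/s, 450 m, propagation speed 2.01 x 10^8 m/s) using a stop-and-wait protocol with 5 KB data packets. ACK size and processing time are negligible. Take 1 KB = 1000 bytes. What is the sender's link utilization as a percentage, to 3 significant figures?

99.3 %

t_tx = L/R = 40000/64000000 = 0.000625 s.
t_prop = 450/2.01e+08 = 2.23881e-06 s; RTT = 4.47761e-06 s.
Cycle = t_tx + RTT = 0.000629478 s.
Utilization = t_tx / cycle = 0.000625/0.000629478 = 99.3 %.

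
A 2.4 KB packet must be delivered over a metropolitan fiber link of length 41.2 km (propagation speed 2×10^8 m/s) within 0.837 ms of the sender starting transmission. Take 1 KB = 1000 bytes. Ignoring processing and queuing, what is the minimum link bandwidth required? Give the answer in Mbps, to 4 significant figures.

L = 19200 bits.
Propagation delay = 41200 / 200000000 = 0.206 ms.
Transmission budget = 0.837 − 0.206 = 0.631 ms.
R ≥ L / t_tx = 19200 bits / 0.000631 s = 30.43 Mbps.

30.43 Mbps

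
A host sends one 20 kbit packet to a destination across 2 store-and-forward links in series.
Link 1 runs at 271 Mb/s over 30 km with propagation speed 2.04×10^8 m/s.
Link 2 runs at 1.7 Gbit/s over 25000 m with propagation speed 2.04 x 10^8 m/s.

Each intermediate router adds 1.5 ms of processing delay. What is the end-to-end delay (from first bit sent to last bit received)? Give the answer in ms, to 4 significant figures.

1.855 ms

L = 20000 bits.
Transmission delays (L/R per hop): 0.0738007, 0.0117647 ms; sum = 0.0855654 ms.
Propagation delays (d/s per hop): 0.147059, 0.122549 ms; sum = 0.269608 ms.
Processing at 1 router(s): 1 × 1.5 ms = 1.5 ms.
End-to-end = 1.855 ms.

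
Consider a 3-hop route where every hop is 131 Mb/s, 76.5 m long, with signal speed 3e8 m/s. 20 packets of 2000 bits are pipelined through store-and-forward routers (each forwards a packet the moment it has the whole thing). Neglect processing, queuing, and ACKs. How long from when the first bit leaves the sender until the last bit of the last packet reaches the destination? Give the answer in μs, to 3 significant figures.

Per-hop transmission t_tx = L/R = 2000/131000000 = 15.2672 μs.
Per-hop propagation t_prop = 76.5/300000000 = 0.255 μs.
Pipeline fill: first packet needs 3·t_tx to clear all hops; remaining 19 packets each add one t_tx.
Total = (3+20-1)·t_tx + 3·t_prop = 22·15.2672 + 3·0.255 = 337 μs.

337 μs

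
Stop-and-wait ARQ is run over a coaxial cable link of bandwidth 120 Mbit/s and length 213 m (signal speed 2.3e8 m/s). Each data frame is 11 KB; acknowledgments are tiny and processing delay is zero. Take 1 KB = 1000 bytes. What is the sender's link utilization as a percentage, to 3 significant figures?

99.7 %

t_tx = L/R = 88000/120000000 = 0.000733333 s.
t_prop = 213/2.3e+08 = 9.26087e-07 s; RTT = 1.85217e-06 s.
Cycle = t_tx + RTT = 0.000735186 s.
Utilization = t_tx / cycle = 0.000733333/0.000735186 = 99.7 %.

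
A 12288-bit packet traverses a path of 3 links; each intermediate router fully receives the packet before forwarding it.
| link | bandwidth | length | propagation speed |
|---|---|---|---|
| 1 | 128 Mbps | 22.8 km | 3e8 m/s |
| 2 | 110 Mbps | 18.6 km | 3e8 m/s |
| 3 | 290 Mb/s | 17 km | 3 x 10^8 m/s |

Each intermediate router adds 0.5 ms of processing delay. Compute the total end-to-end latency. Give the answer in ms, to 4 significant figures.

Transmission delays (L/R per hop): 0.096, 0.111709, 0.0423724 ms; sum = 0.250082 ms.
Propagation delays (d/s per hop): 0.076, 0.062, 0.0566667 ms; sum = 0.194667 ms.
Processing at 2 router(s): 2 × 0.5 ms = 1 ms.
End-to-end = 1.445 ms.

1.445 ms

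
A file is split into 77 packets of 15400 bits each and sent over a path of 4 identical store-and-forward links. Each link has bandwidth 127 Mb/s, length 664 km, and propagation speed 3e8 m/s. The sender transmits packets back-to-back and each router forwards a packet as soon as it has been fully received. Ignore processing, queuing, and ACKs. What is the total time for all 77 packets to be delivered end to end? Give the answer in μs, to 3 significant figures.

Per-hop transmission t_tx = L/R = 15400/127000000 = 121.26 μs.
Per-hop propagation t_prop = 664000/300000000 = 2213.33 μs.
Pipeline fill: first packet needs 4·t_tx to clear all hops; remaining 76 packets each add one t_tx.
Total = (4+77-1)·t_tx + 4·t_prop = 80·121.26 + 4·2213.33 = 18600 μs.

18600 μs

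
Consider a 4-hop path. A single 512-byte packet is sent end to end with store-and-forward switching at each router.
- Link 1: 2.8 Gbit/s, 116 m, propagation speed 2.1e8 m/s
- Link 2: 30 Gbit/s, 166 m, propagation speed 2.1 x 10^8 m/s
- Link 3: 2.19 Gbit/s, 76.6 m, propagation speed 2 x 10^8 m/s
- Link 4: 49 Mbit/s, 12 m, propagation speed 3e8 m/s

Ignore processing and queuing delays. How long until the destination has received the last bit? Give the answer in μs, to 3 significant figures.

88.8 μs

L = 512 × 8 = 4096 bits.
Transmission delays (L/R per hop): 1.46286, 0.136533, 1.87032, 83.5918 μs; sum = 87.0615 μs.
Propagation delays (d/s per hop): 0.552381, 0.790476, 0.383, 0.04 μs; sum = 1.76586 μs.
End-to-end = 88.8 μs.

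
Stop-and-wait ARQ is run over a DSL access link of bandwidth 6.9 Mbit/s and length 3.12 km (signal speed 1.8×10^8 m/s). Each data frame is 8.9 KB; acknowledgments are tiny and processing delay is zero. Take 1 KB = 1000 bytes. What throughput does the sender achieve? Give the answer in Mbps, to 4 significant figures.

t_tx = L/R = 71200/6900000 = 0.0103188 s.
t_prop = 3120/180000000 = 1.73333e-05 s; RTT = 3.46667e-05 s.
Cycle = t_tx + RTT = 0.0103535 s.
Throughput = L / cycle = 71200 / 0.0103535 = 6.877 Mbps.

6.877 Mbps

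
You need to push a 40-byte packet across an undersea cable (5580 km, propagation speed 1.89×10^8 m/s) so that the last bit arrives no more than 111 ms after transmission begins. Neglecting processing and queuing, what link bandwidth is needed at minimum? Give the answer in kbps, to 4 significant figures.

3.928 kbps

L = 320 bits.
Propagation delay = 5580000 / 189000000 = 29.5238 ms.
Transmission budget = 111 − 29.5238 = 81.4762 ms.
R ≥ L / t_tx = 320 bits / 0.0814762 s = 3.928 kbps.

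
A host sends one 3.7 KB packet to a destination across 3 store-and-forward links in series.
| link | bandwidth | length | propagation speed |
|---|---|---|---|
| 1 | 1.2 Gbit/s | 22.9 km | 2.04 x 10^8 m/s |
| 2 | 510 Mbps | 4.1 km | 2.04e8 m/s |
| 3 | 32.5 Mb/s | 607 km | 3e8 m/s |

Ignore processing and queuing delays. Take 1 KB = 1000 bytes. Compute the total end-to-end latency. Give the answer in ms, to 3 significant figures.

L = 29600 bits.
Transmission delays (L/R per hop): 0.0246667, 0.0580392, 0.910769 ms; sum = 0.993475 ms.
Propagation delays (d/s per hop): 0.112255, 0.020098, 2.02333 ms; sum = 2.15569 ms.
End-to-end = 3.15 ms.

3.15 ms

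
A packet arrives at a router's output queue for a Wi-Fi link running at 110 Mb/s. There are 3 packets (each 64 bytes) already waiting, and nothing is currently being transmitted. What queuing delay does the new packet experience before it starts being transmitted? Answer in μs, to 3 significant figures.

Each queued packet: L/R = 512/110000000 = 4.65455 μs.
3 queued → 13.9636 μs.
Queuing delay = 14.0 μs.

14.0 μs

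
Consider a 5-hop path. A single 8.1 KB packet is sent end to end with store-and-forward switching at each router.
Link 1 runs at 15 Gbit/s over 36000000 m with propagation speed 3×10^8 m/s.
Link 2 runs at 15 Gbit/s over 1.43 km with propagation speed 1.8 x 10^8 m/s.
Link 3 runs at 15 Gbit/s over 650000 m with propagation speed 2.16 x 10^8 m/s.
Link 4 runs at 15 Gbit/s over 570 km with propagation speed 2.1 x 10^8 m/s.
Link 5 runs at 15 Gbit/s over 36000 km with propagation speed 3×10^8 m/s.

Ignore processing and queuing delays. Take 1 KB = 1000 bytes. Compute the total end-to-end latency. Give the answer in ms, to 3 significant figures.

L = 64800 bits.
Transmission delay per hop = L/R = 64800/15000000000 = 0.00432 ms; 5 hops → 0.0216 ms.
Propagation delays (d/s per hop): 120, 0.00794444, 3.00926, 2.71429, 120 ms; sum = 245.731 ms.
End-to-end = 246 ms.

246 ms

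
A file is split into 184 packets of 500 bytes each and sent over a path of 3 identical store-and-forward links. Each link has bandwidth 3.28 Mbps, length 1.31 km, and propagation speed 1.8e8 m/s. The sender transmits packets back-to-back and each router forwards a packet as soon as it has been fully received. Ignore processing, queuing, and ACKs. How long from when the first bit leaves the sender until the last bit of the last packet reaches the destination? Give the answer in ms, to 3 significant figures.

Per-hop transmission t_tx = L/R = 4000/3280000 = 1.21951 ms.
Per-hop propagation t_prop = 1310/180000000 = 0.00727778 ms.
Pipeline fill: first packet needs 3·t_tx to clear all hops; remaining 183 packets each add one t_tx.
Total = (3+184-1)·t_tx + 3·t_prop = 186·1.21951 + 3·0.00727778 = 227 ms.

227 ms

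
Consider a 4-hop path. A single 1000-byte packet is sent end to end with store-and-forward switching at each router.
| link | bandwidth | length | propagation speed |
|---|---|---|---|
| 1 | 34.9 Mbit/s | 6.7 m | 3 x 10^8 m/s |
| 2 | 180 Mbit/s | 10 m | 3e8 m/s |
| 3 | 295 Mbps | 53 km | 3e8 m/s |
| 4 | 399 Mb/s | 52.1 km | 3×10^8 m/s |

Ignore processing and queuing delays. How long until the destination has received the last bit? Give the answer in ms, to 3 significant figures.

L = 1000 × 8 = 8000 bits.
Transmission delays (L/R per hop): 0.229226, 0.0444444, 0.0271186, 0.0200501 ms; sum = 0.32084 ms.
Propagation delays (d/s per hop): 2.23333e-05, 3.33333e-05, 0.176667, 0.173667 ms; sum = 0.350389 ms.
End-to-end = 0.671 ms.

0.671 ms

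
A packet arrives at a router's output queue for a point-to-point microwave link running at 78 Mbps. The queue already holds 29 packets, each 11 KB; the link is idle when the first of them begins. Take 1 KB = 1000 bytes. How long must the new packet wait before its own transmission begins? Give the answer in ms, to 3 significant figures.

32.7 ms

Each queued packet: L/R = 88000/78000000 = 1.12821 ms.
29 queued → 32.7179 ms.
Queuing delay = 32.7 ms.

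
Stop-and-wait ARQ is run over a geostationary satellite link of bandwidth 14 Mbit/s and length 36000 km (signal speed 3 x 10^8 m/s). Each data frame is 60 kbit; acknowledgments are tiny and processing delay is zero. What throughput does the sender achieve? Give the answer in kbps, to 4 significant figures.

t_tx = L/R = 60000/14000000 = 0.00428571 s.
t_prop = 36000000/300000000 = 0.12 s; RTT = 0.24 s.
Cycle = t_tx + RTT = 0.244286 s.
Throughput = L / cycle = 60000 / 0.244286 = 245.6 kbps.

245.6 kbps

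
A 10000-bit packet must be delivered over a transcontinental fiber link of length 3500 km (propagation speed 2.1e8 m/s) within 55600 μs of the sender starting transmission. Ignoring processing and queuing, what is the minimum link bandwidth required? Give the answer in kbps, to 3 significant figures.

Propagation delay = 3500000 / 210000000 = 16666.7 μs.
Transmission budget = 55600 − 16666.7 = 38933.3 μs.
R ≥ L / t_tx = 10000 bits / 0.0389333 s = 257 kbps.

257 kbps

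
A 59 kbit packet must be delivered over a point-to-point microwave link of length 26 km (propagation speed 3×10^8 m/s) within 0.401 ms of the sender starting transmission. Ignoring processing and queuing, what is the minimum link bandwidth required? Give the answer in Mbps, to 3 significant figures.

Propagation delay = 26000 / 300000000 = 0.0866667 ms.
Transmission budget = 0.401 − 0.0866667 = 0.314333 ms.
R ≥ L / t_tx = 59000 bits / 0.000314333 s = 188 Mbps.

188 Mbps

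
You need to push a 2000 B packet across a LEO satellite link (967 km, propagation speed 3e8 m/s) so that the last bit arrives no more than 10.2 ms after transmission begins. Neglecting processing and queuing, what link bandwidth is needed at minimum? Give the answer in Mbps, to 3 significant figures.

L = 16000 bits.
Propagation delay = 967000 / 300000000 = 3.22333 ms.
Transmission budget = 10.2 − 3.22333 = 6.97667 ms.
R ≥ L / t_tx = 16000 bits / 0.00697667 s = 2.29 Mbps.

2.29 Mbps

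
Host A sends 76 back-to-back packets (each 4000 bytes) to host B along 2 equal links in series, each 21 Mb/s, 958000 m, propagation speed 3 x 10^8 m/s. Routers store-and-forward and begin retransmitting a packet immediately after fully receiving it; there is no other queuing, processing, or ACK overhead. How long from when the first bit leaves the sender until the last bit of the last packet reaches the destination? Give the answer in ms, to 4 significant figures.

123.7 ms

Per-hop transmission t_tx = L/R = 32000/21000000 = 1.52381 ms.
Per-hop propagation t_prop = 958000/300000000 = 3.19333 ms.
Pipeline fill: first packet needs 2·t_tx to clear all hops; remaining 75 packets each add one t_tx.
Total = (2+76-1)·t_tx + 2·t_prop = 77·1.52381 + 2·3.19333 = 123.7 ms.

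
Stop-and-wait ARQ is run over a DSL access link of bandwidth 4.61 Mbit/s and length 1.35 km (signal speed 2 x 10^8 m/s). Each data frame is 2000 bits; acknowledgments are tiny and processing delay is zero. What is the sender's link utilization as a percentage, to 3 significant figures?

t_tx = L/R = 2000/4610000 = 0.000433839 s.
t_prop = 1350/200000000 = 6.75e-06 s; RTT = 1.35e-05 s.
Cycle = t_tx + RTT = 0.000447339 s.
Utilization = t_tx / cycle = 0.000433839/0.000447339 = 97.0 %.

97.0 %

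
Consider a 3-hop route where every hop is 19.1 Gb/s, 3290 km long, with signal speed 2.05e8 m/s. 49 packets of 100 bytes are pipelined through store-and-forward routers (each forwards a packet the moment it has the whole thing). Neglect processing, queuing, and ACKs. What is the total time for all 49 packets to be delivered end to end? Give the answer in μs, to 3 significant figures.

48100 μs

Per-hop transmission t_tx = L/R = 800/19100000000 = 0.0418848 μs.
Per-hop propagation t_prop = 3290000/2.05e+08 = 16048.8 μs.
Pipeline fill: first packet needs 3·t_tx to clear all hops; remaining 48 packets each add one t_tx.
Total = (3+49-1)·t_tx + 3·t_prop = 51·0.0418848 + 3·16048.8 = 48100 μs.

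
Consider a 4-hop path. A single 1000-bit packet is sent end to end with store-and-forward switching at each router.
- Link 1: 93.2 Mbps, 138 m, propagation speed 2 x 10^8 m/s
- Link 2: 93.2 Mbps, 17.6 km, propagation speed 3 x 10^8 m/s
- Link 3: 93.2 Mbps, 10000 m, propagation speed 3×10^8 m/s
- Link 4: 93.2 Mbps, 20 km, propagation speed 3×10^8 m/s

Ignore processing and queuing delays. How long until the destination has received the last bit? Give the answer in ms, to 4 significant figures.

Transmission delay per hop = L/R = 1000/93200000 = 0.0107296 ms; 4 hops → 0.0429185 ms.
Propagation delays (d/s per hop): 0.00069, 0.0586667, 0.0333333, 0.0666667 ms; sum = 0.159357 ms.
End-to-end = 0.2023 ms.

0.2023 ms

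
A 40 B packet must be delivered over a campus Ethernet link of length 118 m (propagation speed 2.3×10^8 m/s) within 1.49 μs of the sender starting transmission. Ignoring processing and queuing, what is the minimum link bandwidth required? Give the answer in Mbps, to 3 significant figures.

L = 320 bits.
Propagation delay = 118 / 2.3e+08 = 0.513043 μs.
Transmission budget = 1.49 − 0.513043 = 0.976957 μs.
R ≥ L / t_tx = 320 bits / 9.76957e-07 s = 328 Mbps.

328 Mbps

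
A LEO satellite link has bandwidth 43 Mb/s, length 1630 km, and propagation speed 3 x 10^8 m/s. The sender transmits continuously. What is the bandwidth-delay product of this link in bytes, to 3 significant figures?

Propagation delay = 1630000 / 300000000 = 0.00543333 s.
BDP = R × t_prop = 43000000 × 0.00543333 = 233633 bits.
In bytes: 233633/8 = 29200 bytes.

29200 bytes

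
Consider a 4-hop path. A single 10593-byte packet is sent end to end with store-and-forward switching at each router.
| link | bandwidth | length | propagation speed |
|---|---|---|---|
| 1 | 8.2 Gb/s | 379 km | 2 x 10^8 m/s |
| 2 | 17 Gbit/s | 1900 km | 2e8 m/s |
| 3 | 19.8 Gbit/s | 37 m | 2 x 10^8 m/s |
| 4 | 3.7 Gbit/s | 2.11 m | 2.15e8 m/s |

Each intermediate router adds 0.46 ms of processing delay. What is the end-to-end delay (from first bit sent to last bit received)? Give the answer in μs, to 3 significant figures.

12800 μs

L = 10593 × 8 = 84744 bits.
Transmission delays (L/R per hop): 10.3346, 4.98494, 4.28, 22.9038 μs; sum = 42.5034 μs.
Propagation delays (d/s per hop): 1895, 9500, 0.185, 0.00981395 μs; sum = 11395.2 μs.
Processing at 3 router(s): 3 × 0.46 ms = 1380 μs.
End-to-end = 12800 μs.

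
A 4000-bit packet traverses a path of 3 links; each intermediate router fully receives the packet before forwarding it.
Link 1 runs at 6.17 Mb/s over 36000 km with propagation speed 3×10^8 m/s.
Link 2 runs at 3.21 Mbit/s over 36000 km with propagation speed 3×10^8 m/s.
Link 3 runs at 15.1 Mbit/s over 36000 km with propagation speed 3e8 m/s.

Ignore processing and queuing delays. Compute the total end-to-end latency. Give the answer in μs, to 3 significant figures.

Transmission delays (L/R per hop): 648.298, 1246.11, 264.901 μs; sum = 2159.3 μs.
Propagation delays (d/s per hop): 120000, 120000, 120000 μs; sum = 360000 μs.
End-to-end = 362000 μs.

362000 μs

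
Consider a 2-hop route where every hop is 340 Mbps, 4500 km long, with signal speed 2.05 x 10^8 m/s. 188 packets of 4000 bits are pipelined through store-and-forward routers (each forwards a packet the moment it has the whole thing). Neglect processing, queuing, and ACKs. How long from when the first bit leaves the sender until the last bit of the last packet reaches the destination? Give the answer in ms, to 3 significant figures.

Per-hop transmission t_tx = L/R = 4000/340000000 = 0.0117647 ms.
Per-hop propagation t_prop = 4500000/2.05e+08 = 21.9512 ms.
Pipeline fill: first packet needs 2·t_tx to clear all hops; remaining 187 packets each add one t_tx.
Total = (2+188-1)·t_tx + 2·t_prop = 189·0.0117647 + 2·21.9512 = 46.1 ms.

46.1 ms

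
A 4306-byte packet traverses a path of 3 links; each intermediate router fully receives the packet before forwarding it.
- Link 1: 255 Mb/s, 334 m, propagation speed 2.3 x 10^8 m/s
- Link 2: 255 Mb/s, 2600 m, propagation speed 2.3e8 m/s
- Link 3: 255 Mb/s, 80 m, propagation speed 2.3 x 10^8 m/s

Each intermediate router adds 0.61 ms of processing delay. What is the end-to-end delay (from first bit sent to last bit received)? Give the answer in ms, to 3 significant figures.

1.64 ms

L = 4306 × 8 = 34448 bits.
Transmission delay per hop = L/R = 34448/255000000 = 0.13509 ms; 3 hops → 0.405271 ms.
Propagation delays (d/s per hop): 0.00145217, 0.0113043, 0.000347826 ms; sum = 0.0131043 ms.
Processing at 2 router(s): 2 × 0.61 ms = 1.22 ms.
End-to-end = 1.64 ms.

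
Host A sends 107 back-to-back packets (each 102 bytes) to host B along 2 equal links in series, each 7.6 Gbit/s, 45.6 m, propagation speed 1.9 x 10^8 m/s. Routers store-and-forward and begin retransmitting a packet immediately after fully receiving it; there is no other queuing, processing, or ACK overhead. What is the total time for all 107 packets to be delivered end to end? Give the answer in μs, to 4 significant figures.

12.08 μs

Per-hop transmission t_tx = L/R = 816/7600000000 = 0.107368 μs.
Per-hop propagation t_prop = 45.6/190000000 = 0.24 μs.
Pipeline fill: first packet needs 2·t_tx to clear all hops; remaining 106 packets each add one t_tx.
Total = (2+107-1)·t_tx + 2·t_prop = 108·0.107368 + 2·0.24 = 12.08 μs.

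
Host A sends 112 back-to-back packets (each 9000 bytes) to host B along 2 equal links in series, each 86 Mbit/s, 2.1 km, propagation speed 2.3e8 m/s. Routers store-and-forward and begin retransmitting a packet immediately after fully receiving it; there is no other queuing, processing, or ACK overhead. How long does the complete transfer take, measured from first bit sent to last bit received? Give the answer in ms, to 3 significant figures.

Per-hop transmission t_tx = L/R = 72000/86000000 = 0.837209 ms.
Per-hop propagation t_prop = 2100/2.3e+08 = 0.00913043 ms.
Pipeline fill: first packet needs 2·t_tx to clear all hops; remaining 111 packets each add one t_tx.
Total = (2+112-1)·t_tx + 2·t_prop = 113·0.837209 + 2·0.00913043 = 94.6 ms.

94.6 ms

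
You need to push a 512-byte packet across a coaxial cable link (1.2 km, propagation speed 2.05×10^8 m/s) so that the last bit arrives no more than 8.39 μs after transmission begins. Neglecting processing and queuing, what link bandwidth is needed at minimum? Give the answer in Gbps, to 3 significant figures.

1.61 Gbps

L = 4096 bits.
Propagation delay = 1200 / 2.05e+08 = 5.85366 μs.
Transmission budget = 8.39 − 5.85366 = 2.53634 μs.
R ≥ L / t_tx = 4096 bits / 2.53634e-06 s = 1.61 Gbps.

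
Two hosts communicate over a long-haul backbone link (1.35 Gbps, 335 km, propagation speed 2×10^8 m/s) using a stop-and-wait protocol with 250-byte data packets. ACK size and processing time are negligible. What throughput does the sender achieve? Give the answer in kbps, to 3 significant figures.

597 kbps

t_tx = L/R = 2000/1350000000 = 1.48148e-06 s.
t_prop = 335000/200000000 = 0.001675 s; RTT = 0.00335 s.
Cycle = t_tx + RTT = 0.00335148 s.
Throughput = L / cycle = 2000 / 0.00335148 = 597 kbps.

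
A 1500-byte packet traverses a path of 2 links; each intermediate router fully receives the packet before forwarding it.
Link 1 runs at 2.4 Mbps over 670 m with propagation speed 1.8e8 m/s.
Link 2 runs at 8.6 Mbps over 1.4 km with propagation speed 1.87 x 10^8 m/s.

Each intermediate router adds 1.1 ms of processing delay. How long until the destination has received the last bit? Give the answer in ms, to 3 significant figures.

L = 1500 × 8 = 12000 bits.
Transmission delays (L/R per hop): 5, 1.39535 ms; sum = 6.39535 ms.
Propagation delays (d/s per hop): 0.00372222, 0.00748663 ms; sum = 0.0112089 ms.
Processing at 1 router(s): 1 × 1.1 ms = 1.1 ms.
End-to-end = 7.51 ms.

7.51 ms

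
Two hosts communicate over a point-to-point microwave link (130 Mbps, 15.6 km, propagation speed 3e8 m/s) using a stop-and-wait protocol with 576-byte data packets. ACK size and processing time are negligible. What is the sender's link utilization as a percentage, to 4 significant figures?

t_tx = L/R = 4608/130000000 = 3.54462e-05 s.
t_prop = 15600/300000000 = 5.2e-05 s; RTT = 0.000104 s.
Cycle = t_tx + RTT = 0.000139446 s.
Utilization = t_tx / cycle = 3.54462e-05/0.000139446 = 25.42 %.

25.42 %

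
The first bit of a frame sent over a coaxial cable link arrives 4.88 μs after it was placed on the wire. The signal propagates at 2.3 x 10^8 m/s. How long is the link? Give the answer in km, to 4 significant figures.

1.122 km

d = s × t_prop = 2.3e+08 × 4.88e-06 = 1.122 km.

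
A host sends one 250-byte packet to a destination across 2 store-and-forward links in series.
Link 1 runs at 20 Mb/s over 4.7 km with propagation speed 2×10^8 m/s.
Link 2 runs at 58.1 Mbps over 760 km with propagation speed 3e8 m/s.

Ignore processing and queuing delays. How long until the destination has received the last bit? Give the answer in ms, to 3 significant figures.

2.69 ms

L = 250 × 8 = 2000 bits.
Transmission delays (L/R per hop): 0.1, 0.0344234 ms; sum = 0.134423 ms.
Propagation delays (d/s per hop): 0.0235, 2.53333 ms; sum = 2.55683 ms.
End-to-end = 2.69 ms.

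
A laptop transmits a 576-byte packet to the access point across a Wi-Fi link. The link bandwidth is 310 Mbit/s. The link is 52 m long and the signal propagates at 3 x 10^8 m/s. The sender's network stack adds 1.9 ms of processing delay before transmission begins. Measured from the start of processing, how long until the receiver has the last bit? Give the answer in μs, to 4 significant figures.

1915 μs

L = 576 × 8 = 4608 bits.
Transmission delay = L/R = 4608 / 310000000 = 14.8645 μs.
Propagation delay = d/s = 52 m / 300000000 m/s = 0.173333 μs.
Plus processing delay 1.9 ms = 1900 μs.
Total = 1915 μs.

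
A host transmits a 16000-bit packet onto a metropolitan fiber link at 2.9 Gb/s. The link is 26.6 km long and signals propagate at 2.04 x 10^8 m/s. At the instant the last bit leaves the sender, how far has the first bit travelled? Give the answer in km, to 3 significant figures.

t_tx = L/R = 16000/2900000000 = 5.51724e-06 s.
Distance = s × t_tx = 204000000 × 5.51724e-06 = 1.13 km.

1.13 km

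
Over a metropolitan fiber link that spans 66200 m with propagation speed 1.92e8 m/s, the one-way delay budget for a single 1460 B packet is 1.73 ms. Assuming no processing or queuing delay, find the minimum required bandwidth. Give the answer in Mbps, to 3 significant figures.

8.43 Mbps

L = 11680 bits.
Propagation delay = 66200 / 192000000 = 0.344792 ms.
Transmission budget = 1.73 − 0.344792 = 1.38521 ms.
R ≥ L / t_tx = 11680 bits / 0.00138521 s = 8.43 Mbps.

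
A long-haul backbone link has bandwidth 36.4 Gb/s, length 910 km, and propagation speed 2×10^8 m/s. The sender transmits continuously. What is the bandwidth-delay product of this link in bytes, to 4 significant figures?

Propagation delay = 910000 / 200000000 = 0.00455 s.
BDP = R × t_prop = 36400000000 × 0.00455 = 165620000 bits.
In bytes: 165620000/8 = 20700000 bytes.

20700000 bytes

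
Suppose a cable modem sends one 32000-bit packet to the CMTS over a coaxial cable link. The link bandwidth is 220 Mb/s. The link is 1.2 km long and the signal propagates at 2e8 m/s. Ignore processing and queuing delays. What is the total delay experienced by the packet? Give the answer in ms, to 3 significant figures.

0.151 ms

Transmission delay = L/R = 32000 / 220000000 = 0.145455 ms.
Propagation delay = d/s = 1200 m / 200000000 m/s = 0.006 ms.
Total = 0.151 ms.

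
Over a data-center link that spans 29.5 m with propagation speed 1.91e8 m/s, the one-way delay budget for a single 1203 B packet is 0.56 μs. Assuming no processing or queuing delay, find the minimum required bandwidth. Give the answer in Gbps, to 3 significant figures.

23.7 Gbps

L = 9624 bits.
Propagation delay = 29.5 / 191000000 = 0.15445 μs.
Transmission budget = 0.56 − 0.15445 = 0.40555 μs.
R ≥ L / t_tx = 9624 bits / 4.0555e-07 s = 23.7 Gbps.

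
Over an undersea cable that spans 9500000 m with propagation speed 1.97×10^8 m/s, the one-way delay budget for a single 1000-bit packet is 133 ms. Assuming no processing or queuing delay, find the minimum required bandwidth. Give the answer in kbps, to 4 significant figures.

11.80 kbps

Propagation delay = 9500000 / 197000000 = 48.2234 ms.
Transmission budget = 133 − 48.2234 = 84.7766 ms.
R ≥ L / t_tx = 1000 bits / 0.0847766 s = 11.80 kbps.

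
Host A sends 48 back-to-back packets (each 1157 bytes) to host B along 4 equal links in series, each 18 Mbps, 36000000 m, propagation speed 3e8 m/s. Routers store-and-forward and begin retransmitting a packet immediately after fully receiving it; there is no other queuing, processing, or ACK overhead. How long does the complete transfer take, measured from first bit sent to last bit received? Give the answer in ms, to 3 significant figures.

506 ms

Per-hop transmission t_tx = L/R = 9256/18000000 = 0.514222 ms.
Per-hop propagation t_prop = 36000000/300000000 = 120 ms.
Pipeline fill: first packet needs 4·t_tx to clear all hops; remaining 47 packets each add one t_tx.
Total = (4+48-1)·t_tx + 4·t_prop = 51·0.514222 + 4·120 = 506 ms.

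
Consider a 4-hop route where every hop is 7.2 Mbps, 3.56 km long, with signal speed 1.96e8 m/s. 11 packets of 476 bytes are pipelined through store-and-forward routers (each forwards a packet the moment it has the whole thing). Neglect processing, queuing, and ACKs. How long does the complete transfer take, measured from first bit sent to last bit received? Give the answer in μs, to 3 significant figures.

Per-hop transmission t_tx = L/R = 3808/7200000 = 528.889 μs.
Per-hop propagation t_prop = 3560/196000000 = 18.1633 μs.
Pipeline fill: first packet needs 4·t_tx to clear all hops; remaining 10 packets each add one t_tx.
Total = (4+11-1)·t_tx + 4·t_prop = 14·528.889 + 4·18.1633 = 7480 μs.

7480 μs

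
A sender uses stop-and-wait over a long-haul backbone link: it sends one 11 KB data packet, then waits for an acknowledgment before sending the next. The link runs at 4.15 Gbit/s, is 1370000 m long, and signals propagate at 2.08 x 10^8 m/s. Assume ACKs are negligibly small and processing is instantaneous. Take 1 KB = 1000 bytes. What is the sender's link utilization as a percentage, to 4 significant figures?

t_tx = L/R = 88000/4.15e+09 = 2.12048e-05 s.
t_prop = 1370000/208000000 = 0.00658654 s; RTT = 0.0131731 s.
Cycle = t_tx + RTT = 0.0131943 s.
Utilization = t_tx / cycle = 2.12048e-05/0.0131943 = 0.1607 %.

0.1607 %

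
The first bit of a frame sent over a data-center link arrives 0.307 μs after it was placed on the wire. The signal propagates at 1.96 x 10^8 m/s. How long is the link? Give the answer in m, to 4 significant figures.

60.17 m

d = s × t_prop = 196000000 × 3.07e-07 = 60.17 m.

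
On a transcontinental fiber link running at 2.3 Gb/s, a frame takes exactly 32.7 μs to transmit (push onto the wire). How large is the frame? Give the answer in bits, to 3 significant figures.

75200 bits

L = R × t_tx = 2300000000 b/s × 3.27e-05 s = 75210 bits.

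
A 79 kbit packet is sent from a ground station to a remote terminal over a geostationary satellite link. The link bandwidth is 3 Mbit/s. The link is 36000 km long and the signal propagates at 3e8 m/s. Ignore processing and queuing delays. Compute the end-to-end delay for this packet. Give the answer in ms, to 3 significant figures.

146 ms

L = 79000 bits.
Transmission delay = L/R = 79000 / 3000000 = 26.3333 ms.
Propagation delay = d/s = 36000000 m / 300000000 m/s = 120 ms.
Total = 146 ms.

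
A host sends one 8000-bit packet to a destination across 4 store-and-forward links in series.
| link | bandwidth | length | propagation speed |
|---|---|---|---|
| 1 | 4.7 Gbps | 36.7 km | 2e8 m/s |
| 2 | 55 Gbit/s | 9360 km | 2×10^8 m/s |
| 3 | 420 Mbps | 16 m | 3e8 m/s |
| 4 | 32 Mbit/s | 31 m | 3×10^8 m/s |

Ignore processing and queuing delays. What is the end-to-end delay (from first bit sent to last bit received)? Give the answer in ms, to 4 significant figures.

47.25 ms

Transmission delays (L/R per hop): 0.00170213, 0.000145455, 0.0190476, 0.25 ms; sum = 0.270895 ms.
Propagation delays (d/s per hop): 0.1835, 46.8, 5.33333e-05, 0.000103333 ms; sum = 46.9837 ms.
End-to-end = 47.25 ms.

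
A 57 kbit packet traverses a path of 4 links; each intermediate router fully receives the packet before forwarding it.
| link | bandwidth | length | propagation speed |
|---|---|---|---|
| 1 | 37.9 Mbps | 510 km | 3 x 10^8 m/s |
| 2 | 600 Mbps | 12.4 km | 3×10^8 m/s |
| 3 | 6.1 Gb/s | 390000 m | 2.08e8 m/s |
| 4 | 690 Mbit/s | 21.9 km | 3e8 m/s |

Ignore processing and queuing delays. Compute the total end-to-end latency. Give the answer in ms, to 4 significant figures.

5.380 ms

L = 57000 bits.
Transmission delays (L/R per hop): 1.50396, 0.095, 0.00934426, 0.0826087 ms; sum = 1.69091 ms.
Propagation delays (d/s per hop): 1.7, 0.0413333, 1.875, 0.073 ms; sum = 3.68933 ms.
End-to-end = 5.380 ms.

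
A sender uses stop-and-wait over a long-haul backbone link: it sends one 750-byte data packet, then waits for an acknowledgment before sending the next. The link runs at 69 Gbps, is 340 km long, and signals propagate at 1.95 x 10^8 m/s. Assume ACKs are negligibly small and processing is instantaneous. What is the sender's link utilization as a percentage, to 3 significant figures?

0.00249 %

t_tx = L/R = 6000/69000000000 = 8.69565e-08 s.
t_prop = 340000/195000000 = 0.00174359 s; RTT = 0.00348718 s.
Cycle = t_tx + RTT = 0.00348727 s.
Utilization = t_tx / cycle = 8.69565e-08/0.00348727 = 0.00249 %.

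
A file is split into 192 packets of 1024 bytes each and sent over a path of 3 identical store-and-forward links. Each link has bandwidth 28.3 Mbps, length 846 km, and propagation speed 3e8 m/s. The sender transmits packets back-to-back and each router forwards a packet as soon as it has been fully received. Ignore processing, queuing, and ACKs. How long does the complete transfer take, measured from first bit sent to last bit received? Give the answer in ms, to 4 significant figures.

64.62 ms

Per-hop transmission t_tx = L/R = 8192/28300000 = 0.28947 ms.
Per-hop propagation t_prop = 846000/300000000 = 2.82 ms.
Pipeline fill: first packet needs 3·t_tx to clear all hops; remaining 191 packets each add one t_tx.
Total = (3+192-1)·t_tx + 3·t_prop = 194·0.28947 + 3·2.82 = 64.62 ms.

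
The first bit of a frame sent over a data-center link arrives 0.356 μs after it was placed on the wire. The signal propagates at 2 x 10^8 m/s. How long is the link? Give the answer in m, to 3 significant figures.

d = s × t_prop = 200000000 × 3.56e-07 = 71.2 m.

71.2 m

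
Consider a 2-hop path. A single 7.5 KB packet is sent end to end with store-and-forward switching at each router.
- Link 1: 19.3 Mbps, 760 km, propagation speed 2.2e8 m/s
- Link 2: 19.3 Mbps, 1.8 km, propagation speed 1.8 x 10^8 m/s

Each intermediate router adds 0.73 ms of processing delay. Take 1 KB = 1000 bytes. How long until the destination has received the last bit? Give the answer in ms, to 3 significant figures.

L = 60000 bits.
Transmission delay per hop = L/R = 60000/19300000 = 3.10881 ms; 2 hops → 6.21762 ms.
Propagation delays (d/s per hop): 3.45455, 0.01 ms; sum = 3.46455 ms.
Processing at 1 router(s): 1 × 0.73 ms = 0.73 ms.
End-to-end = 10.4 ms.

10.4 ms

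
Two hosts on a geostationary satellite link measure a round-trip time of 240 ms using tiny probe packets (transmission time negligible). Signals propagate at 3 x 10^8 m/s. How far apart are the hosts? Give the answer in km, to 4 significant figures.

36000 km

One-way propagation = RTT/2 = 120 ms.
d = s × t = 300000000 × 0.12 = 36000 km.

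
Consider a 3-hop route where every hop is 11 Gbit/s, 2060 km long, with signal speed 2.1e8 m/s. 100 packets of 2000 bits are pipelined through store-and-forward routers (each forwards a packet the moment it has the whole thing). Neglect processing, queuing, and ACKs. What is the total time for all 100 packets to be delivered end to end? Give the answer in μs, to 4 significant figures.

29450 μs

Per-hop transmission t_tx = L/R = 2000/11000000000 = 0.181818 μs.
Per-hop propagation t_prop = 2060000/210000000 = 9809.52 μs.
Pipeline fill: first packet needs 3·t_tx to clear all hops; remaining 99 packets each add one t_tx.
Total = (3+100-1)·t_tx + 3·t_prop = 102·0.181818 + 3·9809.52 = 29450 μs.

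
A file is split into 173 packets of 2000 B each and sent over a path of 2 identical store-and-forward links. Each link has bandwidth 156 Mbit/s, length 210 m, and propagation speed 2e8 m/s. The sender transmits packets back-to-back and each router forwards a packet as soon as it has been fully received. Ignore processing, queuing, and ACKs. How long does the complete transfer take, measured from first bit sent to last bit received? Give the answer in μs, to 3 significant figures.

17800 μs

Per-hop transmission t_tx = L/R = 16000/156000000 = 102.564 μs.
Per-hop propagation t_prop = 210/200000000 = 1.05 μs.
Pipeline fill: first packet needs 2·t_tx to clear all hops; remaining 172 packets each add one t_tx.
Total = (2+173-1)·t_tx + 2·t_prop = 174·102.564 + 2·1.05 = 17800 μs.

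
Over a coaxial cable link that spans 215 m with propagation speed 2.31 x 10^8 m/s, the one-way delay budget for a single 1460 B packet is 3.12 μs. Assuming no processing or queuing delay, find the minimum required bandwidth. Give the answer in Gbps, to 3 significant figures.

L = 11680 bits.
Propagation delay = 215 / 231000000 = 0.930736 μs.
Transmission budget = 3.12 − 0.930736 = 2.18926 μs.
R ≥ L / t_tx = 11680 bits / 2.18926e-06 s = 5.34 Gbps.

5.34 Gbps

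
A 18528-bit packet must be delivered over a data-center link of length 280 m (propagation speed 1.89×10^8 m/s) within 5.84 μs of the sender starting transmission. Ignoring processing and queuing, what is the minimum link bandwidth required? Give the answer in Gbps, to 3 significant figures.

Propagation delay = 280 / 189000000 = 1.48148 μs.
Transmission budget = 5.84 − 1.48148 = 4.35852 μs.
R ≥ L / t_tx = 18528 bits / 4.35852e-06 s = 4.25 Gbps.

4.25 Gbps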